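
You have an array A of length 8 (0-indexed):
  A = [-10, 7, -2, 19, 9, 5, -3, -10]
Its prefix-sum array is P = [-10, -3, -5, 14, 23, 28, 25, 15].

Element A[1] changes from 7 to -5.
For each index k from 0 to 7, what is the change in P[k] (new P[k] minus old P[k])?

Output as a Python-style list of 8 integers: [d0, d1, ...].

Element change: A[1] 7 -> -5, delta = -12
For k < 1: P[k] unchanged, delta_P[k] = 0
For k >= 1: P[k] shifts by exactly -12
Delta array: [0, -12, -12, -12, -12, -12, -12, -12]

Answer: [0, -12, -12, -12, -12, -12, -12, -12]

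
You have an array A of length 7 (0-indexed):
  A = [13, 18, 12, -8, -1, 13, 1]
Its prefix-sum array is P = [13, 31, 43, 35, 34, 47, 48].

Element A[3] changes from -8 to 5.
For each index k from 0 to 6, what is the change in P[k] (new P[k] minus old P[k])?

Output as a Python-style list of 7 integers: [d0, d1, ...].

Element change: A[3] -8 -> 5, delta = 13
For k < 3: P[k] unchanged, delta_P[k] = 0
For k >= 3: P[k] shifts by exactly 13
Delta array: [0, 0, 0, 13, 13, 13, 13]

Answer: [0, 0, 0, 13, 13, 13, 13]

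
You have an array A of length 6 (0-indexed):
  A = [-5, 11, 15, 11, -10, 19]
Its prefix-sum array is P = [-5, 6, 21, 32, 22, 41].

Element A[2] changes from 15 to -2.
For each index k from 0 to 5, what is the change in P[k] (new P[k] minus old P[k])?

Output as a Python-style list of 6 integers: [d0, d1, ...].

Answer: [0, 0, -17, -17, -17, -17]

Derivation:
Element change: A[2] 15 -> -2, delta = -17
For k < 2: P[k] unchanged, delta_P[k] = 0
For k >= 2: P[k] shifts by exactly -17
Delta array: [0, 0, -17, -17, -17, -17]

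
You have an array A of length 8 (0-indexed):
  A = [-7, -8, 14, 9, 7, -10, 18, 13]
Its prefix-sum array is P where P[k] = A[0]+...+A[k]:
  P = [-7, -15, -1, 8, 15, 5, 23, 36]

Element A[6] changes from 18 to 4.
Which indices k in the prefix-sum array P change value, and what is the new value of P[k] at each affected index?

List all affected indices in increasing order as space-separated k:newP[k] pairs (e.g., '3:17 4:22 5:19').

P[k] = A[0] + ... + A[k]
P[k] includes A[6] iff k >= 6
Affected indices: 6, 7, ..., 7; delta = -14
  P[6]: 23 + -14 = 9
  P[7]: 36 + -14 = 22

Answer: 6:9 7:22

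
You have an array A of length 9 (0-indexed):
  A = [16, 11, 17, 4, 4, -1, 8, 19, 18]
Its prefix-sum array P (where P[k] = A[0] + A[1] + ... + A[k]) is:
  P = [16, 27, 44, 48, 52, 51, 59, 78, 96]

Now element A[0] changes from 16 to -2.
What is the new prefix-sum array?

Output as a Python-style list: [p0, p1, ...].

Change: A[0] 16 -> -2, delta = -18
P[k] for k < 0: unchanged (A[0] not included)
P[k] for k >= 0: shift by delta = -18
  P[0] = 16 + -18 = -2
  P[1] = 27 + -18 = 9
  P[2] = 44 + -18 = 26
  P[3] = 48 + -18 = 30
  P[4] = 52 + -18 = 34
  P[5] = 51 + -18 = 33
  P[6] = 59 + -18 = 41
  P[7] = 78 + -18 = 60
  P[8] = 96 + -18 = 78

Answer: [-2, 9, 26, 30, 34, 33, 41, 60, 78]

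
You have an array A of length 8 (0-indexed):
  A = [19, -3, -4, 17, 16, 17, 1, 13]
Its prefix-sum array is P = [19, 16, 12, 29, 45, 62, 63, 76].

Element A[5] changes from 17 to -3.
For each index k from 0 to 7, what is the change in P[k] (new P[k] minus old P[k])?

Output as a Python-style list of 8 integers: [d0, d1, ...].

Element change: A[5] 17 -> -3, delta = -20
For k < 5: P[k] unchanged, delta_P[k] = 0
For k >= 5: P[k] shifts by exactly -20
Delta array: [0, 0, 0, 0, 0, -20, -20, -20]

Answer: [0, 0, 0, 0, 0, -20, -20, -20]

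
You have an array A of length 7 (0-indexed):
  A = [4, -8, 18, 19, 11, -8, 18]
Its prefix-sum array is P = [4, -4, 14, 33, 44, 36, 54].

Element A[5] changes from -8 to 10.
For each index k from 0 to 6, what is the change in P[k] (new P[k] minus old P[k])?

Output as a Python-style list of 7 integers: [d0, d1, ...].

Answer: [0, 0, 0, 0, 0, 18, 18]

Derivation:
Element change: A[5] -8 -> 10, delta = 18
For k < 5: P[k] unchanged, delta_P[k] = 0
For k >= 5: P[k] shifts by exactly 18
Delta array: [0, 0, 0, 0, 0, 18, 18]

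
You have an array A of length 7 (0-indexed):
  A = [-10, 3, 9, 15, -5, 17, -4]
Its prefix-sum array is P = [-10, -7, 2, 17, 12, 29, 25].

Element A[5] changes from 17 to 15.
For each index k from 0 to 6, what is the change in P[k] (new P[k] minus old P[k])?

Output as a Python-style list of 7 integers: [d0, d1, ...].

Element change: A[5] 17 -> 15, delta = -2
For k < 5: P[k] unchanged, delta_P[k] = 0
For k >= 5: P[k] shifts by exactly -2
Delta array: [0, 0, 0, 0, 0, -2, -2]

Answer: [0, 0, 0, 0, 0, -2, -2]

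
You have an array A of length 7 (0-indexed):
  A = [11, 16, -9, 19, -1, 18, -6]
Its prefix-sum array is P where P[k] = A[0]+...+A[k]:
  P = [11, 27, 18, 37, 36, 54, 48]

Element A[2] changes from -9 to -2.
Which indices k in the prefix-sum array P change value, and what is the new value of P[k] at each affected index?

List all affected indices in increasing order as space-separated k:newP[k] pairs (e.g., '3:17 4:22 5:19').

P[k] = A[0] + ... + A[k]
P[k] includes A[2] iff k >= 2
Affected indices: 2, 3, ..., 6; delta = 7
  P[2]: 18 + 7 = 25
  P[3]: 37 + 7 = 44
  P[4]: 36 + 7 = 43
  P[5]: 54 + 7 = 61
  P[6]: 48 + 7 = 55

Answer: 2:25 3:44 4:43 5:61 6:55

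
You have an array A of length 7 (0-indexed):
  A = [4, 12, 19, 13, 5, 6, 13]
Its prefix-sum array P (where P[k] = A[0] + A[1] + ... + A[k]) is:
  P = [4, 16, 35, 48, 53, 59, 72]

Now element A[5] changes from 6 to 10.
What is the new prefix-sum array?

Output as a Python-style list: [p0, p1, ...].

Change: A[5] 6 -> 10, delta = 4
P[k] for k < 5: unchanged (A[5] not included)
P[k] for k >= 5: shift by delta = 4
  P[0] = 4 + 0 = 4
  P[1] = 16 + 0 = 16
  P[2] = 35 + 0 = 35
  P[3] = 48 + 0 = 48
  P[4] = 53 + 0 = 53
  P[5] = 59 + 4 = 63
  P[6] = 72 + 4 = 76

Answer: [4, 16, 35, 48, 53, 63, 76]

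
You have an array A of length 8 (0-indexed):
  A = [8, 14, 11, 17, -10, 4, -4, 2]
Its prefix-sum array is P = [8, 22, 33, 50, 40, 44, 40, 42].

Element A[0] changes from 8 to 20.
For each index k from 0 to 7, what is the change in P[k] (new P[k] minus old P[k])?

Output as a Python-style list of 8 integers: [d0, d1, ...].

Answer: [12, 12, 12, 12, 12, 12, 12, 12]

Derivation:
Element change: A[0] 8 -> 20, delta = 12
For k < 0: P[k] unchanged, delta_P[k] = 0
For k >= 0: P[k] shifts by exactly 12
Delta array: [12, 12, 12, 12, 12, 12, 12, 12]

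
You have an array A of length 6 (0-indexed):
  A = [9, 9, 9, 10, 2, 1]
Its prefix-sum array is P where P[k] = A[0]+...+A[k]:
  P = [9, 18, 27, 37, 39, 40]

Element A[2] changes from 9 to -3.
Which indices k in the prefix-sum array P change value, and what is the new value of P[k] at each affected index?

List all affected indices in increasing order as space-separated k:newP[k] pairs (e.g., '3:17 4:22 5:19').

P[k] = A[0] + ... + A[k]
P[k] includes A[2] iff k >= 2
Affected indices: 2, 3, ..., 5; delta = -12
  P[2]: 27 + -12 = 15
  P[3]: 37 + -12 = 25
  P[4]: 39 + -12 = 27
  P[5]: 40 + -12 = 28

Answer: 2:15 3:25 4:27 5:28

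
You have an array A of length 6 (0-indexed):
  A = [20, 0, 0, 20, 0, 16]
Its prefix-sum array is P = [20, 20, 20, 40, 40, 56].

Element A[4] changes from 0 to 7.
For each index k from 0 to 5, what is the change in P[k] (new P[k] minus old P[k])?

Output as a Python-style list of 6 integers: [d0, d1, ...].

Element change: A[4] 0 -> 7, delta = 7
For k < 4: P[k] unchanged, delta_P[k] = 0
For k >= 4: P[k] shifts by exactly 7
Delta array: [0, 0, 0, 0, 7, 7]

Answer: [0, 0, 0, 0, 7, 7]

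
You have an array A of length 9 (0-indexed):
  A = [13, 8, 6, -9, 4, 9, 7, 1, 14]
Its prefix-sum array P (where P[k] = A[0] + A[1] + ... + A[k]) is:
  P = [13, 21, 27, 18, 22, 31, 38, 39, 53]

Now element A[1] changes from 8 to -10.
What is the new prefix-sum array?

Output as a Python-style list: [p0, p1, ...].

Answer: [13, 3, 9, 0, 4, 13, 20, 21, 35]

Derivation:
Change: A[1] 8 -> -10, delta = -18
P[k] for k < 1: unchanged (A[1] not included)
P[k] for k >= 1: shift by delta = -18
  P[0] = 13 + 0 = 13
  P[1] = 21 + -18 = 3
  P[2] = 27 + -18 = 9
  P[3] = 18 + -18 = 0
  P[4] = 22 + -18 = 4
  P[5] = 31 + -18 = 13
  P[6] = 38 + -18 = 20
  P[7] = 39 + -18 = 21
  P[8] = 53 + -18 = 35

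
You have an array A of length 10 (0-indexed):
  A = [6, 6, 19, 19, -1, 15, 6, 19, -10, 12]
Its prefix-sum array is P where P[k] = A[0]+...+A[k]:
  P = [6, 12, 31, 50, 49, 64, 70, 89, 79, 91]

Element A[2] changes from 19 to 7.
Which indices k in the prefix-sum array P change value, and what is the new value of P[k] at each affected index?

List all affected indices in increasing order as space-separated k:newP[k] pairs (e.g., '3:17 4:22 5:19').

P[k] = A[0] + ... + A[k]
P[k] includes A[2] iff k >= 2
Affected indices: 2, 3, ..., 9; delta = -12
  P[2]: 31 + -12 = 19
  P[3]: 50 + -12 = 38
  P[4]: 49 + -12 = 37
  P[5]: 64 + -12 = 52
  P[6]: 70 + -12 = 58
  P[7]: 89 + -12 = 77
  P[8]: 79 + -12 = 67
  P[9]: 91 + -12 = 79

Answer: 2:19 3:38 4:37 5:52 6:58 7:77 8:67 9:79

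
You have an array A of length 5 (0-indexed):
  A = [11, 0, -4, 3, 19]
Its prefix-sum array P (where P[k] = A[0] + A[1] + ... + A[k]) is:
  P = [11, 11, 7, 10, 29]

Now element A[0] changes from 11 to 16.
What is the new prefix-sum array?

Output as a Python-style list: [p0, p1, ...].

Answer: [16, 16, 12, 15, 34]

Derivation:
Change: A[0] 11 -> 16, delta = 5
P[k] for k < 0: unchanged (A[0] not included)
P[k] for k >= 0: shift by delta = 5
  P[0] = 11 + 5 = 16
  P[1] = 11 + 5 = 16
  P[2] = 7 + 5 = 12
  P[3] = 10 + 5 = 15
  P[4] = 29 + 5 = 34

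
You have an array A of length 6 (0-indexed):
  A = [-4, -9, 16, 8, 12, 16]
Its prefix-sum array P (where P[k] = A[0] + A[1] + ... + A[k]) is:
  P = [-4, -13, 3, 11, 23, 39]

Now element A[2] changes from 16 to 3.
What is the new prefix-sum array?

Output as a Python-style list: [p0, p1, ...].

Answer: [-4, -13, -10, -2, 10, 26]

Derivation:
Change: A[2] 16 -> 3, delta = -13
P[k] for k < 2: unchanged (A[2] not included)
P[k] for k >= 2: shift by delta = -13
  P[0] = -4 + 0 = -4
  P[1] = -13 + 0 = -13
  P[2] = 3 + -13 = -10
  P[3] = 11 + -13 = -2
  P[4] = 23 + -13 = 10
  P[5] = 39 + -13 = 26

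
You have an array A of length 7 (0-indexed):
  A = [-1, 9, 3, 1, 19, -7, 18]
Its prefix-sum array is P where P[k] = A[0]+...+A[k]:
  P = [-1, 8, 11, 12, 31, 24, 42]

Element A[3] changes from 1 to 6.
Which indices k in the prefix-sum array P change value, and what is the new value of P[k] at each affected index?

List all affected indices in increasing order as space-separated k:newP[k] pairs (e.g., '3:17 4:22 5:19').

Answer: 3:17 4:36 5:29 6:47

Derivation:
P[k] = A[0] + ... + A[k]
P[k] includes A[3] iff k >= 3
Affected indices: 3, 4, ..., 6; delta = 5
  P[3]: 12 + 5 = 17
  P[4]: 31 + 5 = 36
  P[5]: 24 + 5 = 29
  P[6]: 42 + 5 = 47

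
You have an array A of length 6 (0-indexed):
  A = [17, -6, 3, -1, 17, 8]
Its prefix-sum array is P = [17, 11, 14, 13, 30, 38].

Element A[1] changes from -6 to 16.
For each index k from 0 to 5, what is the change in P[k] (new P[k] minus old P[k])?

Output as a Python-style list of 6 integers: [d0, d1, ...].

Element change: A[1] -6 -> 16, delta = 22
For k < 1: P[k] unchanged, delta_P[k] = 0
For k >= 1: P[k] shifts by exactly 22
Delta array: [0, 22, 22, 22, 22, 22]

Answer: [0, 22, 22, 22, 22, 22]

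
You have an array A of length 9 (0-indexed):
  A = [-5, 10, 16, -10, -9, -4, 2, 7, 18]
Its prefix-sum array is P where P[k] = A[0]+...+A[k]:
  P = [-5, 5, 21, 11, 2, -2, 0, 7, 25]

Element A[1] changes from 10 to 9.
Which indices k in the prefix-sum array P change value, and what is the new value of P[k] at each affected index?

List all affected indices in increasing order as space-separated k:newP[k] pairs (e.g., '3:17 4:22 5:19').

Answer: 1:4 2:20 3:10 4:1 5:-3 6:-1 7:6 8:24

Derivation:
P[k] = A[0] + ... + A[k]
P[k] includes A[1] iff k >= 1
Affected indices: 1, 2, ..., 8; delta = -1
  P[1]: 5 + -1 = 4
  P[2]: 21 + -1 = 20
  P[3]: 11 + -1 = 10
  P[4]: 2 + -1 = 1
  P[5]: -2 + -1 = -3
  P[6]: 0 + -1 = -1
  P[7]: 7 + -1 = 6
  P[8]: 25 + -1 = 24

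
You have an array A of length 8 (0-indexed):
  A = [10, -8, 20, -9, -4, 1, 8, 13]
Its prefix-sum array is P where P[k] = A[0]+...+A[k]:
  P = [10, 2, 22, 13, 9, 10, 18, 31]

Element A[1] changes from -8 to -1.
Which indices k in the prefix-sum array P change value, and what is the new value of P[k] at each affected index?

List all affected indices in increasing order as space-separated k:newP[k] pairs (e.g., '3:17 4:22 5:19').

Answer: 1:9 2:29 3:20 4:16 5:17 6:25 7:38

Derivation:
P[k] = A[0] + ... + A[k]
P[k] includes A[1] iff k >= 1
Affected indices: 1, 2, ..., 7; delta = 7
  P[1]: 2 + 7 = 9
  P[2]: 22 + 7 = 29
  P[3]: 13 + 7 = 20
  P[4]: 9 + 7 = 16
  P[5]: 10 + 7 = 17
  P[6]: 18 + 7 = 25
  P[7]: 31 + 7 = 38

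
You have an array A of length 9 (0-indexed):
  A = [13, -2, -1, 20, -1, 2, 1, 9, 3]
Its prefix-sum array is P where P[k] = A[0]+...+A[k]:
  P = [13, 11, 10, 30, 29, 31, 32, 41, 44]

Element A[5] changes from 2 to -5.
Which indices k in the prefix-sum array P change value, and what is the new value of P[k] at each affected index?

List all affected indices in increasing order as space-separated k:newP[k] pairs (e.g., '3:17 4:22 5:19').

P[k] = A[0] + ... + A[k]
P[k] includes A[5] iff k >= 5
Affected indices: 5, 6, ..., 8; delta = -7
  P[5]: 31 + -7 = 24
  P[6]: 32 + -7 = 25
  P[7]: 41 + -7 = 34
  P[8]: 44 + -7 = 37

Answer: 5:24 6:25 7:34 8:37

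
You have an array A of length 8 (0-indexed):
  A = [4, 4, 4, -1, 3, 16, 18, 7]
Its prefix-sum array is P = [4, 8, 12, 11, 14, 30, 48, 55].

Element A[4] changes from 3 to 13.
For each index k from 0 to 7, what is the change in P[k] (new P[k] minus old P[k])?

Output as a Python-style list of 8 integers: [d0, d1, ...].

Element change: A[4] 3 -> 13, delta = 10
For k < 4: P[k] unchanged, delta_P[k] = 0
For k >= 4: P[k] shifts by exactly 10
Delta array: [0, 0, 0, 0, 10, 10, 10, 10]

Answer: [0, 0, 0, 0, 10, 10, 10, 10]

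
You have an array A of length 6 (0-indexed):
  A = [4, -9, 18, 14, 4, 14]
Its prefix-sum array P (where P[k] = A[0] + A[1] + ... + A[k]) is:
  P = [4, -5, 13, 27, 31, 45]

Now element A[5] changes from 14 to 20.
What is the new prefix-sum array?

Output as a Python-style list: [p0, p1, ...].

Change: A[5] 14 -> 20, delta = 6
P[k] for k < 5: unchanged (A[5] not included)
P[k] for k >= 5: shift by delta = 6
  P[0] = 4 + 0 = 4
  P[1] = -5 + 0 = -5
  P[2] = 13 + 0 = 13
  P[3] = 27 + 0 = 27
  P[4] = 31 + 0 = 31
  P[5] = 45 + 6 = 51

Answer: [4, -5, 13, 27, 31, 51]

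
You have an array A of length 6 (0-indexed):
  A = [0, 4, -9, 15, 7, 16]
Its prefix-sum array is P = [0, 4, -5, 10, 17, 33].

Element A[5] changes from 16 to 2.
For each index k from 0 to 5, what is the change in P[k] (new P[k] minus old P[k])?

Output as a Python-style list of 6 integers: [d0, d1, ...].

Answer: [0, 0, 0, 0, 0, -14]

Derivation:
Element change: A[5] 16 -> 2, delta = -14
For k < 5: P[k] unchanged, delta_P[k] = 0
For k >= 5: P[k] shifts by exactly -14
Delta array: [0, 0, 0, 0, 0, -14]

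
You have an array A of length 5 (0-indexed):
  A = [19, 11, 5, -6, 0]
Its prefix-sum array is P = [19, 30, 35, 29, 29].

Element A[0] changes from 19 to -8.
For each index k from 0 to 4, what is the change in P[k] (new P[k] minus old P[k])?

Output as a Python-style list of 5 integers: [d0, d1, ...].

Answer: [-27, -27, -27, -27, -27]

Derivation:
Element change: A[0] 19 -> -8, delta = -27
For k < 0: P[k] unchanged, delta_P[k] = 0
For k >= 0: P[k] shifts by exactly -27
Delta array: [-27, -27, -27, -27, -27]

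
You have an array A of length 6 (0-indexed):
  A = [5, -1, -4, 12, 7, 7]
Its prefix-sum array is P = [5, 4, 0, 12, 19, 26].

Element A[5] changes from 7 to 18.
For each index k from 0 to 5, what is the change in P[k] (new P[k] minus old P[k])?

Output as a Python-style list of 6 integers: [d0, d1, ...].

Answer: [0, 0, 0, 0, 0, 11]

Derivation:
Element change: A[5] 7 -> 18, delta = 11
For k < 5: P[k] unchanged, delta_P[k] = 0
For k >= 5: P[k] shifts by exactly 11
Delta array: [0, 0, 0, 0, 0, 11]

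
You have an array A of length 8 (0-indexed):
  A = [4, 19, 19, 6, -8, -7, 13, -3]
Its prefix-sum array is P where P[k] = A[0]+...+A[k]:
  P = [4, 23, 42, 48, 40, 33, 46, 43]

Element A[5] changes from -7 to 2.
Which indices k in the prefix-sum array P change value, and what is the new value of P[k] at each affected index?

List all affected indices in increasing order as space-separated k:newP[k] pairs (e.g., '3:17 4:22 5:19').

P[k] = A[0] + ... + A[k]
P[k] includes A[5] iff k >= 5
Affected indices: 5, 6, ..., 7; delta = 9
  P[5]: 33 + 9 = 42
  P[6]: 46 + 9 = 55
  P[7]: 43 + 9 = 52

Answer: 5:42 6:55 7:52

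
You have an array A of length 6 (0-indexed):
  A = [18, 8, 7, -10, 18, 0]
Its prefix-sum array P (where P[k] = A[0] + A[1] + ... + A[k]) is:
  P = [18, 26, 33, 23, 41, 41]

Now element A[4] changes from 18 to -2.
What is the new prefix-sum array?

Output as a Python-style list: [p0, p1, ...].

Answer: [18, 26, 33, 23, 21, 21]

Derivation:
Change: A[4] 18 -> -2, delta = -20
P[k] for k < 4: unchanged (A[4] not included)
P[k] for k >= 4: shift by delta = -20
  P[0] = 18 + 0 = 18
  P[1] = 26 + 0 = 26
  P[2] = 33 + 0 = 33
  P[3] = 23 + 0 = 23
  P[4] = 41 + -20 = 21
  P[5] = 41 + -20 = 21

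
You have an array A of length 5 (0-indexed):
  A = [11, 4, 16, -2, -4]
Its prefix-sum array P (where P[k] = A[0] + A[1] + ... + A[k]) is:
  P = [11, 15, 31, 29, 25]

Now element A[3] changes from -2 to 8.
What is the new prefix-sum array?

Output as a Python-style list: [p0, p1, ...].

Answer: [11, 15, 31, 39, 35]

Derivation:
Change: A[3] -2 -> 8, delta = 10
P[k] for k < 3: unchanged (A[3] not included)
P[k] for k >= 3: shift by delta = 10
  P[0] = 11 + 0 = 11
  P[1] = 15 + 0 = 15
  P[2] = 31 + 0 = 31
  P[3] = 29 + 10 = 39
  P[4] = 25 + 10 = 35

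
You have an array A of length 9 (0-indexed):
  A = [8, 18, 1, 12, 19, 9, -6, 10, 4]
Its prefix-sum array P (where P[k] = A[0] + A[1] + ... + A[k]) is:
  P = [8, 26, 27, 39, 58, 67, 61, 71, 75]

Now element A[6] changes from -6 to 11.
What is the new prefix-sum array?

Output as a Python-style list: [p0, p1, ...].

Change: A[6] -6 -> 11, delta = 17
P[k] for k < 6: unchanged (A[6] not included)
P[k] for k >= 6: shift by delta = 17
  P[0] = 8 + 0 = 8
  P[1] = 26 + 0 = 26
  P[2] = 27 + 0 = 27
  P[3] = 39 + 0 = 39
  P[4] = 58 + 0 = 58
  P[5] = 67 + 0 = 67
  P[6] = 61 + 17 = 78
  P[7] = 71 + 17 = 88
  P[8] = 75 + 17 = 92

Answer: [8, 26, 27, 39, 58, 67, 78, 88, 92]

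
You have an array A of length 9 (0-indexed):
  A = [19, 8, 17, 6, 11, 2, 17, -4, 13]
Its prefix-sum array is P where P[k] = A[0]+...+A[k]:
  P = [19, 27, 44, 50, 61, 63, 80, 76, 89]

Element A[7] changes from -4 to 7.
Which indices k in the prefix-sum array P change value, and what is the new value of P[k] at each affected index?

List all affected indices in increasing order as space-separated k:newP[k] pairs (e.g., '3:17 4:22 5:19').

P[k] = A[0] + ... + A[k]
P[k] includes A[7] iff k >= 7
Affected indices: 7, 8, ..., 8; delta = 11
  P[7]: 76 + 11 = 87
  P[8]: 89 + 11 = 100

Answer: 7:87 8:100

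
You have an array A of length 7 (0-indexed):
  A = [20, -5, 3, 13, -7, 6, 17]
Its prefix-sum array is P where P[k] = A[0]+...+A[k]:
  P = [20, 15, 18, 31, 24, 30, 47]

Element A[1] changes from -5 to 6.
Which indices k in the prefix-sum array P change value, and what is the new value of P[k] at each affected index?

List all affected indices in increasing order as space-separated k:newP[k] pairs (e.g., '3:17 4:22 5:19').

Answer: 1:26 2:29 3:42 4:35 5:41 6:58

Derivation:
P[k] = A[0] + ... + A[k]
P[k] includes A[1] iff k >= 1
Affected indices: 1, 2, ..., 6; delta = 11
  P[1]: 15 + 11 = 26
  P[2]: 18 + 11 = 29
  P[3]: 31 + 11 = 42
  P[4]: 24 + 11 = 35
  P[5]: 30 + 11 = 41
  P[6]: 47 + 11 = 58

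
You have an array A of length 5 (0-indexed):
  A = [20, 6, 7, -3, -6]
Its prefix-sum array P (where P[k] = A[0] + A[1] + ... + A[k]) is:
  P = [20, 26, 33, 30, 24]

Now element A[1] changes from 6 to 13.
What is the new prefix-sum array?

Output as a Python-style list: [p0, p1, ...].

Change: A[1] 6 -> 13, delta = 7
P[k] for k < 1: unchanged (A[1] not included)
P[k] for k >= 1: shift by delta = 7
  P[0] = 20 + 0 = 20
  P[1] = 26 + 7 = 33
  P[2] = 33 + 7 = 40
  P[3] = 30 + 7 = 37
  P[4] = 24 + 7 = 31

Answer: [20, 33, 40, 37, 31]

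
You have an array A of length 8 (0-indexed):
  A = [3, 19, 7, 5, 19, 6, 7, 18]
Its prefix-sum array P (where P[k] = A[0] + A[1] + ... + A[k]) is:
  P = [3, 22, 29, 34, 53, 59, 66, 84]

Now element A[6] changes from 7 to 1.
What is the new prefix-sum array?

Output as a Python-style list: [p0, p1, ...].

Answer: [3, 22, 29, 34, 53, 59, 60, 78]

Derivation:
Change: A[6] 7 -> 1, delta = -6
P[k] for k < 6: unchanged (A[6] not included)
P[k] for k >= 6: shift by delta = -6
  P[0] = 3 + 0 = 3
  P[1] = 22 + 0 = 22
  P[2] = 29 + 0 = 29
  P[3] = 34 + 0 = 34
  P[4] = 53 + 0 = 53
  P[5] = 59 + 0 = 59
  P[6] = 66 + -6 = 60
  P[7] = 84 + -6 = 78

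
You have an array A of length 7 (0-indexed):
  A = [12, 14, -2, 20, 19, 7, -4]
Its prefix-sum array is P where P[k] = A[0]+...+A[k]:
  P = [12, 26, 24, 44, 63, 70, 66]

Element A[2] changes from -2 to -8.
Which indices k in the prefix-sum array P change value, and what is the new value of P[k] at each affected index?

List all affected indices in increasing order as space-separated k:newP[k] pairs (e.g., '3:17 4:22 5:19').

Answer: 2:18 3:38 4:57 5:64 6:60

Derivation:
P[k] = A[0] + ... + A[k]
P[k] includes A[2] iff k >= 2
Affected indices: 2, 3, ..., 6; delta = -6
  P[2]: 24 + -6 = 18
  P[3]: 44 + -6 = 38
  P[4]: 63 + -6 = 57
  P[5]: 70 + -6 = 64
  P[6]: 66 + -6 = 60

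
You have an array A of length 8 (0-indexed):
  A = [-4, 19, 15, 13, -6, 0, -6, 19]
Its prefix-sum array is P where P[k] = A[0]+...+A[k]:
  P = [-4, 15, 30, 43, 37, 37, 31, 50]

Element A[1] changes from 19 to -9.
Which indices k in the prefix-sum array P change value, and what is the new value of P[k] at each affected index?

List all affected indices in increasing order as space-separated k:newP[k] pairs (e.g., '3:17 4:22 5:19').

Answer: 1:-13 2:2 3:15 4:9 5:9 6:3 7:22

Derivation:
P[k] = A[0] + ... + A[k]
P[k] includes A[1] iff k >= 1
Affected indices: 1, 2, ..., 7; delta = -28
  P[1]: 15 + -28 = -13
  P[2]: 30 + -28 = 2
  P[3]: 43 + -28 = 15
  P[4]: 37 + -28 = 9
  P[5]: 37 + -28 = 9
  P[6]: 31 + -28 = 3
  P[7]: 50 + -28 = 22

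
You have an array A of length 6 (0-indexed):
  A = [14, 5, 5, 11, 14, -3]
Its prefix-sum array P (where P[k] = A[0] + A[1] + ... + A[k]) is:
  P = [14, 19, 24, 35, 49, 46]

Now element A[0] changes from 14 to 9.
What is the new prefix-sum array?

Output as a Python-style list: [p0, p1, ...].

Answer: [9, 14, 19, 30, 44, 41]

Derivation:
Change: A[0] 14 -> 9, delta = -5
P[k] for k < 0: unchanged (A[0] not included)
P[k] for k >= 0: shift by delta = -5
  P[0] = 14 + -5 = 9
  P[1] = 19 + -5 = 14
  P[2] = 24 + -5 = 19
  P[3] = 35 + -5 = 30
  P[4] = 49 + -5 = 44
  P[5] = 46 + -5 = 41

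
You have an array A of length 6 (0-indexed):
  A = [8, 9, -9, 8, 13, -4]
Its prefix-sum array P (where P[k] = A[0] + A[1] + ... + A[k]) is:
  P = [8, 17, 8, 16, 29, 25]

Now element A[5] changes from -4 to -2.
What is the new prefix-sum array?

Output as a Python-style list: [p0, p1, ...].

Answer: [8, 17, 8, 16, 29, 27]

Derivation:
Change: A[5] -4 -> -2, delta = 2
P[k] for k < 5: unchanged (A[5] not included)
P[k] for k >= 5: shift by delta = 2
  P[0] = 8 + 0 = 8
  P[1] = 17 + 0 = 17
  P[2] = 8 + 0 = 8
  P[3] = 16 + 0 = 16
  P[4] = 29 + 0 = 29
  P[5] = 25 + 2 = 27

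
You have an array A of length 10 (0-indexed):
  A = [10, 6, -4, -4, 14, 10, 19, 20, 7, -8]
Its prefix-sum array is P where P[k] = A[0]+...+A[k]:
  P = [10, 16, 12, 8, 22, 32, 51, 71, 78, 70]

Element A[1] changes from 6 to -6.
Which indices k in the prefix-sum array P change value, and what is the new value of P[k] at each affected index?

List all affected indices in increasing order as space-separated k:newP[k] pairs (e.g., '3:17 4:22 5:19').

Answer: 1:4 2:0 3:-4 4:10 5:20 6:39 7:59 8:66 9:58

Derivation:
P[k] = A[0] + ... + A[k]
P[k] includes A[1] iff k >= 1
Affected indices: 1, 2, ..., 9; delta = -12
  P[1]: 16 + -12 = 4
  P[2]: 12 + -12 = 0
  P[3]: 8 + -12 = -4
  P[4]: 22 + -12 = 10
  P[5]: 32 + -12 = 20
  P[6]: 51 + -12 = 39
  P[7]: 71 + -12 = 59
  P[8]: 78 + -12 = 66
  P[9]: 70 + -12 = 58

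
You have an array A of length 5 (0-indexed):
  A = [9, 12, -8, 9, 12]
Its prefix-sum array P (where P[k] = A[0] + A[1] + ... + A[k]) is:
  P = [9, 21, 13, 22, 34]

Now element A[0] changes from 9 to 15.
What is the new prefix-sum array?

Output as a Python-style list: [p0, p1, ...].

Change: A[0] 9 -> 15, delta = 6
P[k] for k < 0: unchanged (A[0] not included)
P[k] for k >= 0: shift by delta = 6
  P[0] = 9 + 6 = 15
  P[1] = 21 + 6 = 27
  P[2] = 13 + 6 = 19
  P[3] = 22 + 6 = 28
  P[4] = 34 + 6 = 40

Answer: [15, 27, 19, 28, 40]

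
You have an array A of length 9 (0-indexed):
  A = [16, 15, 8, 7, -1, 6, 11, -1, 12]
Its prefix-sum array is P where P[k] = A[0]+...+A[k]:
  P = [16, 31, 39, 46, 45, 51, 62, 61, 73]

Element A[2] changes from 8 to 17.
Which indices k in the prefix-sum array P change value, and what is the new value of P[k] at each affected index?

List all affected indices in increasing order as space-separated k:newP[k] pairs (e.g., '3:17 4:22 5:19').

P[k] = A[0] + ... + A[k]
P[k] includes A[2] iff k >= 2
Affected indices: 2, 3, ..., 8; delta = 9
  P[2]: 39 + 9 = 48
  P[3]: 46 + 9 = 55
  P[4]: 45 + 9 = 54
  P[5]: 51 + 9 = 60
  P[6]: 62 + 9 = 71
  P[7]: 61 + 9 = 70
  P[8]: 73 + 9 = 82

Answer: 2:48 3:55 4:54 5:60 6:71 7:70 8:82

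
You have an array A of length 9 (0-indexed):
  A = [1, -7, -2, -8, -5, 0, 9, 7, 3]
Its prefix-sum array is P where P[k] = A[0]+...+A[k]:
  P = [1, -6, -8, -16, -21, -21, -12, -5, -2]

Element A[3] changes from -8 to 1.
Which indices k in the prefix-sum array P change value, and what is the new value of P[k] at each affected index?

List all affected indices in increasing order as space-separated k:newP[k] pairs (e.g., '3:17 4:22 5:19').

Answer: 3:-7 4:-12 5:-12 6:-3 7:4 8:7

Derivation:
P[k] = A[0] + ... + A[k]
P[k] includes A[3] iff k >= 3
Affected indices: 3, 4, ..., 8; delta = 9
  P[3]: -16 + 9 = -7
  P[4]: -21 + 9 = -12
  P[5]: -21 + 9 = -12
  P[6]: -12 + 9 = -3
  P[7]: -5 + 9 = 4
  P[8]: -2 + 9 = 7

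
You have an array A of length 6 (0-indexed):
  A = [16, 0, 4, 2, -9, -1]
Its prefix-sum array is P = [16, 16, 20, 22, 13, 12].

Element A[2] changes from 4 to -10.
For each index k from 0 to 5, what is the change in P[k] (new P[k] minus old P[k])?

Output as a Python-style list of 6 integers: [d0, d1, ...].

Answer: [0, 0, -14, -14, -14, -14]

Derivation:
Element change: A[2] 4 -> -10, delta = -14
For k < 2: P[k] unchanged, delta_P[k] = 0
For k >= 2: P[k] shifts by exactly -14
Delta array: [0, 0, -14, -14, -14, -14]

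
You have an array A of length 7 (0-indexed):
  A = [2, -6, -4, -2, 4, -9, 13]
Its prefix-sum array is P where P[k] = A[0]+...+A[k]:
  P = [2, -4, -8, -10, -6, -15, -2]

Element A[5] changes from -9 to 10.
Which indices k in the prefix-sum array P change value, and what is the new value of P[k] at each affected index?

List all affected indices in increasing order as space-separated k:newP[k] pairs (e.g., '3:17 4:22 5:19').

P[k] = A[0] + ... + A[k]
P[k] includes A[5] iff k >= 5
Affected indices: 5, 6, ..., 6; delta = 19
  P[5]: -15 + 19 = 4
  P[6]: -2 + 19 = 17

Answer: 5:4 6:17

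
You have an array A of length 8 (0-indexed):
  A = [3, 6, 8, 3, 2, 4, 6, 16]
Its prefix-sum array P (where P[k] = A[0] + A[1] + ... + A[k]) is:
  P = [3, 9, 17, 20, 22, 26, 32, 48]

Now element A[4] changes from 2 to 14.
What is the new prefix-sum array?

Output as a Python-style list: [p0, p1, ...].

Answer: [3, 9, 17, 20, 34, 38, 44, 60]

Derivation:
Change: A[4] 2 -> 14, delta = 12
P[k] for k < 4: unchanged (A[4] not included)
P[k] for k >= 4: shift by delta = 12
  P[0] = 3 + 0 = 3
  P[1] = 9 + 0 = 9
  P[2] = 17 + 0 = 17
  P[3] = 20 + 0 = 20
  P[4] = 22 + 12 = 34
  P[5] = 26 + 12 = 38
  P[6] = 32 + 12 = 44
  P[7] = 48 + 12 = 60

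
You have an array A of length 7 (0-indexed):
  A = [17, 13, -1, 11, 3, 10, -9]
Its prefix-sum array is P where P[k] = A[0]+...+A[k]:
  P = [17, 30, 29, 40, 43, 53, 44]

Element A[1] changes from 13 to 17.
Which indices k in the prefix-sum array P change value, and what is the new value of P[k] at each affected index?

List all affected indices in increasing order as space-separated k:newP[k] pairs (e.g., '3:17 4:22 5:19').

Answer: 1:34 2:33 3:44 4:47 5:57 6:48

Derivation:
P[k] = A[0] + ... + A[k]
P[k] includes A[1] iff k >= 1
Affected indices: 1, 2, ..., 6; delta = 4
  P[1]: 30 + 4 = 34
  P[2]: 29 + 4 = 33
  P[3]: 40 + 4 = 44
  P[4]: 43 + 4 = 47
  P[5]: 53 + 4 = 57
  P[6]: 44 + 4 = 48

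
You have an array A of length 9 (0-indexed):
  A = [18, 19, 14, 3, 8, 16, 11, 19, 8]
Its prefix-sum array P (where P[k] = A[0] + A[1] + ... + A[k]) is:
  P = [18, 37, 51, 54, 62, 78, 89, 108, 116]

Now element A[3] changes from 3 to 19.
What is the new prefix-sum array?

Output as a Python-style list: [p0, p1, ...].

Answer: [18, 37, 51, 70, 78, 94, 105, 124, 132]

Derivation:
Change: A[3] 3 -> 19, delta = 16
P[k] for k < 3: unchanged (A[3] not included)
P[k] for k >= 3: shift by delta = 16
  P[0] = 18 + 0 = 18
  P[1] = 37 + 0 = 37
  P[2] = 51 + 0 = 51
  P[3] = 54 + 16 = 70
  P[4] = 62 + 16 = 78
  P[5] = 78 + 16 = 94
  P[6] = 89 + 16 = 105
  P[7] = 108 + 16 = 124
  P[8] = 116 + 16 = 132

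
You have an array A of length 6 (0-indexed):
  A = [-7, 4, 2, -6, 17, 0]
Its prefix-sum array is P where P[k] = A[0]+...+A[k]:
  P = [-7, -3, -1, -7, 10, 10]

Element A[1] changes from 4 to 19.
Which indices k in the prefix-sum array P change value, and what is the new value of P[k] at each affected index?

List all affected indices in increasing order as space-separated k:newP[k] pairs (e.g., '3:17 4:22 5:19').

Answer: 1:12 2:14 3:8 4:25 5:25

Derivation:
P[k] = A[0] + ... + A[k]
P[k] includes A[1] iff k >= 1
Affected indices: 1, 2, ..., 5; delta = 15
  P[1]: -3 + 15 = 12
  P[2]: -1 + 15 = 14
  P[3]: -7 + 15 = 8
  P[4]: 10 + 15 = 25
  P[5]: 10 + 15 = 25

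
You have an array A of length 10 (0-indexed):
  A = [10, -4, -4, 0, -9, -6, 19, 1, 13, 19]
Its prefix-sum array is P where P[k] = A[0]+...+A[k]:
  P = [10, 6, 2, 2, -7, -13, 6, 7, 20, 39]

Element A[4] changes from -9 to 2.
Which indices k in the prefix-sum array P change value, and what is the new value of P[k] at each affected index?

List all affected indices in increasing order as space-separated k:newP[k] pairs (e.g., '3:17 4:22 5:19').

P[k] = A[0] + ... + A[k]
P[k] includes A[4] iff k >= 4
Affected indices: 4, 5, ..., 9; delta = 11
  P[4]: -7 + 11 = 4
  P[5]: -13 + 11 = -2
  P[6]: 6 + 11 = 17
  P[7]: 7 + 11 = 18
  P[8]: 20 + 11 = 31
  P[9]: 39 + 11 = 50

Answer: 4:4 5:-2 6:17 7:18 8:31 9:50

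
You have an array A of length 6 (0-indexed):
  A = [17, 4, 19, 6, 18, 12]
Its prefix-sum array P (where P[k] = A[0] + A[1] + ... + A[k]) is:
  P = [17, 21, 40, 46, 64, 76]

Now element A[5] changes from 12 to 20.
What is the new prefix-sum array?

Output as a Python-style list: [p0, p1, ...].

Change: A[5] 12 -> 20, delta = 8
P[k] for k < 5: unchanged (A[5] not included)
P[k] for k >= 5: shift by delta = 8
  P[0] = 17 + 0 = 17
  P[1] = 21 + 0 = 21
  P[2] = 40 + 0 = 40
  P[3] = 46 + 0 = 46
  P[4] = 64 + 0 = 64
  P[5] = 76 + 8 = 84

Answer: [17, 21, 40, 46, 64, 84]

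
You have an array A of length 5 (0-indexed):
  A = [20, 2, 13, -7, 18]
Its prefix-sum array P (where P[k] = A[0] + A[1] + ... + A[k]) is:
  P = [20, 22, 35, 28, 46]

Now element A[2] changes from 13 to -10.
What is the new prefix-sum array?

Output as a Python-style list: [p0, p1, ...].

Change: A[2] 13 -> -10, delta = -23
P[k] for k < 2: unchanged (A[2] not included)
P[k] for k >= 2: shift by delta = -23
  P[0] = 20 + 0 = 20
  P[1] = 22 + 0 = 22
  P[2] = 35 + -23 = 12
  P[3] = 28 + -23 = 5
  P[4] = 46 + -23 = 23

Answer: [20, 22, 12, 5, 23]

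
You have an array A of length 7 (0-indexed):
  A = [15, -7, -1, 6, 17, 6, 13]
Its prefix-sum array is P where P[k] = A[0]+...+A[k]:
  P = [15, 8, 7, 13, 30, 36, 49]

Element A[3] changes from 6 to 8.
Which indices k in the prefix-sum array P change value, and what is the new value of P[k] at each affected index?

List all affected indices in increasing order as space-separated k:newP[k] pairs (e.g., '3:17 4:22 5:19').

Answer: 3:15 4:32 5:38 6:51

Derivation:
P[k] = A[0] + ... + A[k]
P[k] includes A[3] iff k >= 3
Affected indices: 3, 4, ..., 6; delta = 2
  P[3]: 13 + 2 = 15
  P[4]: 30 + 2 = 32
  P[5]: 36 + 2 = 38
  P[6]: 49 + 2 = 51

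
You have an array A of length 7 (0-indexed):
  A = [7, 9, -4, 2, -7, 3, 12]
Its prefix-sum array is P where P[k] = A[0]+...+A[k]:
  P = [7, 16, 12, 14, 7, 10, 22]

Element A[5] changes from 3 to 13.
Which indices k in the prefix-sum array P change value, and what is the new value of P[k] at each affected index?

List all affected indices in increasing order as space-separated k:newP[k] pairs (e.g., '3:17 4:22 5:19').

Answer: 5:20 6:32

Derivation:
P[k] = A[0] + ... + A[k]
P[k] includes A[5] iff k >= 5
Affected indices: 5, 6, ..., 6; delta = 10
  P[5]: 10 + 10 = 20
  P[6]: 22 + 10 = 32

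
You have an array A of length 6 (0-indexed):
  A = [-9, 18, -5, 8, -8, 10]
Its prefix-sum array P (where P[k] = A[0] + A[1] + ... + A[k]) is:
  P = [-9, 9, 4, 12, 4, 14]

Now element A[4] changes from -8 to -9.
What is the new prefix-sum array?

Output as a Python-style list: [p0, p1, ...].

Answer: [-9, 9, 4, 12, 3, 13]

Derivation:
Change: A[4] -8 -> -9, delta = -1
P[k] for k < 4: unchanged (A[4] not included)
P[k] for k >= 4: shift by delta = -1
  P[0] = -9 + 0 = -9
  P[1] = 9 + 0 = 9
  P[2] = 4 + 0 = 4
  P[3] = 12 + 0 = 12
  P[4] = 4 + -1 = 3
  P[5] = 14 + -1 = 13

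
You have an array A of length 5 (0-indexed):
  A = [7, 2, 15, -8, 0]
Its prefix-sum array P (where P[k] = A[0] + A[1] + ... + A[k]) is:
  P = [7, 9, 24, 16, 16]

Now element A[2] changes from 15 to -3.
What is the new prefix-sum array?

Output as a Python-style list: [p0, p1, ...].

Change: A[2] 15 -> -3, delta = -18
P[k] for k < 2: unchanged (A[2] not included)
P[k] for k >= 2: shift by delta = -18
  P[0] = 7 + 0 = 7
  P[1] = 9 + 0 = 9
  P[2] = 24 + -18 = 6
  P[3] = 16 + -18 = -2
  P[4] = 16 + -18 = -2

Answer: [7, 9, 6, -2, -2]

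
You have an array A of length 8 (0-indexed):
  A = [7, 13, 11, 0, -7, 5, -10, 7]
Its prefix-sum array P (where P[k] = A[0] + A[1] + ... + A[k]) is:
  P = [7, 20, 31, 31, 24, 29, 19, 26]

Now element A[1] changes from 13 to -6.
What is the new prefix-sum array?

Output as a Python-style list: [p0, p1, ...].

Change: A[1] 13 -> -6, delta = -19
P[k] for k < 1: unchanged (A[1] not included)
P[k] for k >= 1: shift by delta = -19
  P[0] = 7 + 0 = 7
  P[1] = 20 + -19 = 1
  P[2] = 31 + -19 = 12
  P[3] = 31 + -19 = 12
  P[4] = 24 + -19 = 5
  P[5] = 29 + -19 = 10
  P[6] = 19 + -19 = 0
  P[7] = 26 + -19 = 7

Answer: [7, 1, 12, 12, 5, 10, 0, 7]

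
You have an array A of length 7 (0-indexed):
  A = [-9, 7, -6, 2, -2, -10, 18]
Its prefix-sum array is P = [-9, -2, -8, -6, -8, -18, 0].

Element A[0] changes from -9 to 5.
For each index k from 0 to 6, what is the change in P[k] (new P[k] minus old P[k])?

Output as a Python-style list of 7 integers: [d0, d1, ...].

Element change: A[0] -9 -> 5, delta = 14
For k < 0: P[k] unchanged, delta_P[k] = 0
For k >= 0: P[k] shifts by exactly 14
Delta array: [14, 14, 14, 14, 14, 14, 14]

Answer: [14, 14, 14, 14, 14, 14, 14]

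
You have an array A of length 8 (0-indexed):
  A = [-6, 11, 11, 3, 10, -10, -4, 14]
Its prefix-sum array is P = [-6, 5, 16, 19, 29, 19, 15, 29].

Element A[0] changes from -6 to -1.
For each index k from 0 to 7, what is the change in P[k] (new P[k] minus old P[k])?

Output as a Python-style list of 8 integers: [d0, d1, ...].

Element change: A[0] -6 -> -1, delta = 5
For k < 0: P[k] unchanged, delta_P[k] = 0
For k >= 0: P[k] shifts by exactly 5
Delta array: [5, 5, 5, 5, 5, 5, 5, 5]

Answer: [5, 5, 5, 5, 5, 5, 5, 5]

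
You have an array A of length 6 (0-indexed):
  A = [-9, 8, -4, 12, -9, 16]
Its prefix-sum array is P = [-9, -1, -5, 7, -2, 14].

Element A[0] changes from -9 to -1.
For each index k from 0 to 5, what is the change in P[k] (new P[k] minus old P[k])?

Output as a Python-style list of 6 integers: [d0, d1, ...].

Element change: A[0] -9 -> -1, delta = 8
For k < 0: P[k] unchanged, delta_P[k] = 0
For k >= 0: P[k] shifts by exactly 8
Delta array: [8, 8, 8, 8, 8, 8]

Answer: [8, 8, 8, 8, 8, 8]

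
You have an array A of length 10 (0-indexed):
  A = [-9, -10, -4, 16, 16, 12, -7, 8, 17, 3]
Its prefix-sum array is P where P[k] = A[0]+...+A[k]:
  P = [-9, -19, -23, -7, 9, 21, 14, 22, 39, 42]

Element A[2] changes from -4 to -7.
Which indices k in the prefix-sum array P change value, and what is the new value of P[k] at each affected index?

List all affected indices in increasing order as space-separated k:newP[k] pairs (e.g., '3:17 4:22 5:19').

Answer: 2:-26 3:-10 4:6 5:18 6:11 7:19 8:36 9:39

Derivation:
P[k] = A[0] + ... + A[k]
P[k] includes A[2] iff k >= 2
Affected indices: 2, 3, ..., 9; delta = -3
  P[2]: -23 + -3 = -26
  P[3]: -7 + -3 = -10
  P[4]: 9 + -3 = 6
  P[5]: 21 + -3 = 18
  P[6]: 14 + -3 = 11
  P[7]: 22 + -3 = 19
  P[8]: 39 + -3 = 36
  P[9]: 42 + -3 = 39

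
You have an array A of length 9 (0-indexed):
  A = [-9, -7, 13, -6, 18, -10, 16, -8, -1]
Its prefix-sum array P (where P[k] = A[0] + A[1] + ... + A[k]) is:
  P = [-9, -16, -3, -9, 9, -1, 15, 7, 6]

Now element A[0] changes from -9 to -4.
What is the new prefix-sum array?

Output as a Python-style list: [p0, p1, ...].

Answer: [-4, -11, 2, -4, 14, 4, 20, 12, 11]

Derivation:
Change: A[0] -9 -> -4, delta = 5
P[k] for k < 0: unchanged (A[0] not included)
P[k] for k >= 0: shift by delta = 5
  P[0] = -9 + 5 = -4
  P[1] = -16 + 5 = -11
  P[2] = -3 + 5 = 2
  P[3] = -9 + 5 = -4
  P[4] = 9 + 5 = 14
  P[5] = -1 + 5 = 4
  P[6] = 15 + 5 = 20
  P[7] = 7 + 5 = 12
  P[8] = 6 + 5 = 11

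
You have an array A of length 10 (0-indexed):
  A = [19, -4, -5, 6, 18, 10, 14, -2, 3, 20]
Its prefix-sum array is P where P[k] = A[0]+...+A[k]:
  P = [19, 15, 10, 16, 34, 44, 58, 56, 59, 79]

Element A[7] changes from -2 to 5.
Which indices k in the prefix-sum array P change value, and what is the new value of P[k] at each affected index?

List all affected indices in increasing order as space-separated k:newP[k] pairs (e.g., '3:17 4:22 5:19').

P[k] = A[0] + ... + A[k]
P[k] includes A[7] iff k >= 7
Affected indices: 7, 8, ..., 9; delta = 7
  P[7]: 56 + 7 = 63
  P[8]: 59 + 7 = 66
  P[9]: 79 + 7 = 86

Answer: 7:63 8:66 9:86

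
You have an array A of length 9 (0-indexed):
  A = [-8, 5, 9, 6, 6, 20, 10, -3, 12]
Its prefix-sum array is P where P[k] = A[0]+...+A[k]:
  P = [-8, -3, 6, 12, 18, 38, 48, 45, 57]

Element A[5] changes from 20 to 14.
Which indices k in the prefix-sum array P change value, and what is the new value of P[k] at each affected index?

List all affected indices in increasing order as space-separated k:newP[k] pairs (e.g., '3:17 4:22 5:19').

Answer: 5:32 6:42 7:39 8:51

Derivation:
P[k] = A[0] + ... + A[k]
P[k] includes A[5] iff k >= 5
Affected indices: 5, 6, ..., 8; delta = -6
  P[5]: 38 + -6 = 32
  P[6]: 48 + -6 = 42
  P[7]: 45 + -6 = 39
  P[8]: 57 + -6 = 51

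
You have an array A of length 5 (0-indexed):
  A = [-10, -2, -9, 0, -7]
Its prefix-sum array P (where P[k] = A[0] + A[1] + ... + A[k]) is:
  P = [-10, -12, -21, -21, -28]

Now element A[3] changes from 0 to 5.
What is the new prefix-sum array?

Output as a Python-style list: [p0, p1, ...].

Change: A[3] 0 -> 5, delta = 5
P[k] for k < 3: unchanged (A[3] not included)
P[k] for k >= 3: shift by delta = 5
  P[0] = -10 + 0 = -10
  P[1] = -12 + 0 = -12
  P[2] = -21 + 0 = -21
  P[3] = -21 + 5 = -16
  P[4] = -28 + 5 = -23

Answer: [-10, -12, -21, -16, -23]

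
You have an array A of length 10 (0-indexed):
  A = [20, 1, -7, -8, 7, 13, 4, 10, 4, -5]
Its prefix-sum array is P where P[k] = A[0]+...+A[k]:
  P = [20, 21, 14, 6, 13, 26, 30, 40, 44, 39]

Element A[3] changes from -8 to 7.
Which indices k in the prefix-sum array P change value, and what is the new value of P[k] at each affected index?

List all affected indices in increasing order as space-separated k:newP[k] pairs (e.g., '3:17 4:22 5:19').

Answer: 3:21 4:28 5:41 6:45 7:55 8:59 9:54

Derivation:
P[k] = A[0] + ... + A[k]
P[k] includes A[3] iff k >= 3
Affected indices: 3, 4, ..., 9; delta = 15
  P[3]: 6 + 15 = 21
  P[4]: 13 + 15 = 28
  P[5]: 26 + 15 = 41
  P[6]: 30 + 15 = 45
  P[7]: 40 + 15 = 55
  P[8]: 44 + 15 = 59
  P[9]: 39 + 15 = 54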